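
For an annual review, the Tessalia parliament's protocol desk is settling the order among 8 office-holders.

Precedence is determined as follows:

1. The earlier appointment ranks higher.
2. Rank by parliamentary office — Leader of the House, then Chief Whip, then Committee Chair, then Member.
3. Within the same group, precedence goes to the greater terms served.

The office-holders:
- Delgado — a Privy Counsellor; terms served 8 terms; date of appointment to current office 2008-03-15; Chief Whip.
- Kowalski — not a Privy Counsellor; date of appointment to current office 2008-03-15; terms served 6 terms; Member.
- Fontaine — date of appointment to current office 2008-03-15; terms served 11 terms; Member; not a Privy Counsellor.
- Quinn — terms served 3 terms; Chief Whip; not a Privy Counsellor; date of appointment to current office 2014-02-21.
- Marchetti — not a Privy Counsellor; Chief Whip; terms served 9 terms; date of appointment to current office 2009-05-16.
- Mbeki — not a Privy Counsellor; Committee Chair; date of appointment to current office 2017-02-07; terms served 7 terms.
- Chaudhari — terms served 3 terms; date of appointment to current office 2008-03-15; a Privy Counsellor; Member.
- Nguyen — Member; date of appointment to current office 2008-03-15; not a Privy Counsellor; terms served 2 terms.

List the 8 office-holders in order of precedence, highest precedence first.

Delgado, Fontaine, Kowalski, Chaudhari, Nguyen, Marchetti, Quinn, Mbeki

By date of appointment to current office (earlier first): Delgado, Fontaine, Kowalski, Chaudhari and Nguyen (each 2008-03-15); then Marchetti (2009-05-16); then Quinn (2014-02-21); then Mbeki (2017-02-07).
Among Delgado, Fontaine, Kowalski, Chaudhari and Nguyen, by parliamentary office: Delgado (Chief Whip) before Fontaine, Kowalski, Chaudhari and Nguyen (Member).
Among Fontaine, Kowalski, Chaudhari and Nguyen, by terms served (higher first): Fontaine (11 terms) before Kowalski (6 terms) before Chaudhari (3 terms) before Nguyen (2 terms).
Full order: Delgado, Fontaine, Kowalski, Chaudhari, Nguyen, Marchetti, Quinn, Mbeki.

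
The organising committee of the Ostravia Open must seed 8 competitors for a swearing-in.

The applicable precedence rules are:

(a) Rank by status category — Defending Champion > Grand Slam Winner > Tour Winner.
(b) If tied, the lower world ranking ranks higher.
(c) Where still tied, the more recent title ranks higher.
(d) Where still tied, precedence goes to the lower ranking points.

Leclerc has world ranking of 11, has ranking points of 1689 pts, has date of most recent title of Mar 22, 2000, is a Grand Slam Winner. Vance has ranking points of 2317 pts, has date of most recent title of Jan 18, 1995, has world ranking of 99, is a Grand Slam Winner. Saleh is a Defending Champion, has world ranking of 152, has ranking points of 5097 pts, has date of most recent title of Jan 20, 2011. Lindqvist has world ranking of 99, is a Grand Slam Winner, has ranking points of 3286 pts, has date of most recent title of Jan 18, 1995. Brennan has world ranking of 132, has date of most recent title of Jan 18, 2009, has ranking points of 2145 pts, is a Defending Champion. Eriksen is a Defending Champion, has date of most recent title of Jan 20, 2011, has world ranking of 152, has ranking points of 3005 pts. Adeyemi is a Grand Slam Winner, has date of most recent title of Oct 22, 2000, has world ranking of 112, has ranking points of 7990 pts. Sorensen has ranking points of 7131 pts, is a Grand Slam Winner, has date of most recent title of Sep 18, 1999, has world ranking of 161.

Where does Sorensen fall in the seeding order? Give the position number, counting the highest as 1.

By status category: Brennan, Eriksen and Saleh (Defending Champion); then Leclerc, Vance, Lindqvist, Adeyemi and Sorensen (Grand Slam Winner).
Among Brennan, Eriksen and Saleh, by world ranking (lower first): Brennan (132) before Eriksen and Saleh (152).
Eriksen and Saleh both have date of most recent title Jan 20, 2011, so the next rule applies.
Among Eriksen and Saleh, by ranking points (lower first): Eriksen (3005 pts) before Saleh (5097 pts).
Among Leclerc, Vance, Lindqvist, Adeyemi and Sorensen, by world ranking (lower first): Leclerc (11) before Vance and Lindqvist (99) before Adeyemi (112) before Sorensen (161).
Vance and Lindqvist both have date of most recent title Jan 18, 1995, so the next rule applies.
Among Vance and Lindqvist, by ranking points (lower first): Vance (2317 pts) before Lindqvist (3286 pts).
Order: Brennan, Eriksen, Saleh, Leclerc, Vance, Lindqvist, Adeyemi, Sorensen. So position 8.

8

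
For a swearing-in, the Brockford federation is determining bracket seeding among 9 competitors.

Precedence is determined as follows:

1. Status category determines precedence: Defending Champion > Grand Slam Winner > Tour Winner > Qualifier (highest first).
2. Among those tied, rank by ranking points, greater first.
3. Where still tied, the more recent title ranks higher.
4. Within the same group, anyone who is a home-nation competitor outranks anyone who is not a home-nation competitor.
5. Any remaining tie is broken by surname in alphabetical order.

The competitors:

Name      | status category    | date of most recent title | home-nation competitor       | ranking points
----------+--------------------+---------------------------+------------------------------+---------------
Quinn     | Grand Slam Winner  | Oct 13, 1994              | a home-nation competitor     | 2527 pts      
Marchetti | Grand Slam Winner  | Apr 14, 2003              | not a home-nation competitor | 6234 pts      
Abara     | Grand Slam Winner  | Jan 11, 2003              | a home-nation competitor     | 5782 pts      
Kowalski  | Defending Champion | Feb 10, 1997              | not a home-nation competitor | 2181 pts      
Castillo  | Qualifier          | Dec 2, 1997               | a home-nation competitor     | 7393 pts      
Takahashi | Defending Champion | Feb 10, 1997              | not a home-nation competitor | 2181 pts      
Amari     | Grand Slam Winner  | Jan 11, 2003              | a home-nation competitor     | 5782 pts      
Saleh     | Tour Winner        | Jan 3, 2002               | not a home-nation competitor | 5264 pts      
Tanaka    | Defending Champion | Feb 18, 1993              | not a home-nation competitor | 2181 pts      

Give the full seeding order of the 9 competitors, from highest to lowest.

Kowalski, Takahashi, Tanaka, Marchetti, Abara, Amari, Quinn, Saleh, Castillo

By status category: Kowalski, Takahashi and Tanaka (Defending Champion); then Marchetti, Abara, Amari and Quinn (Grand Slam Winner); then Saleh (Tour Winner); then Castillo (Qualifier).
Kowalski, Takahashi and Tanaka all have ranking points 2181 pts, so the next rule applies.
Among Kowalski, Takahashi and Tanaka, by date of most recent title (later first): Kowalski and Takahashi (Feb 10, 1997) before Tanaka (Feb 18, 1993).
Kowalski and Takahashi are each not a home-nation competitor, so the next rule applies.
Among Kowalski and Takahashi, alphabetically by surname: Kowalski before Takahashi.
Among Marchetti, Abara, Amari and Quinn, by ranking points (higher first): Marchetti (6234 pts) before Abara and Amari (5782 pts) before Quinn (2527 pts).
Abara and Amari both have date of most recent title Jan 11, 2003, so the next rule applies.
Abara and Amari are each a home-nation competitor, so the next rule applies.
Among Abara and Amari, alphabetically by surname: Abara before Amari.
Full order: Kowalski, Takahashi, Tanaka, Marchetti, Abara, Amari, Quinn, Saleh, Castillo.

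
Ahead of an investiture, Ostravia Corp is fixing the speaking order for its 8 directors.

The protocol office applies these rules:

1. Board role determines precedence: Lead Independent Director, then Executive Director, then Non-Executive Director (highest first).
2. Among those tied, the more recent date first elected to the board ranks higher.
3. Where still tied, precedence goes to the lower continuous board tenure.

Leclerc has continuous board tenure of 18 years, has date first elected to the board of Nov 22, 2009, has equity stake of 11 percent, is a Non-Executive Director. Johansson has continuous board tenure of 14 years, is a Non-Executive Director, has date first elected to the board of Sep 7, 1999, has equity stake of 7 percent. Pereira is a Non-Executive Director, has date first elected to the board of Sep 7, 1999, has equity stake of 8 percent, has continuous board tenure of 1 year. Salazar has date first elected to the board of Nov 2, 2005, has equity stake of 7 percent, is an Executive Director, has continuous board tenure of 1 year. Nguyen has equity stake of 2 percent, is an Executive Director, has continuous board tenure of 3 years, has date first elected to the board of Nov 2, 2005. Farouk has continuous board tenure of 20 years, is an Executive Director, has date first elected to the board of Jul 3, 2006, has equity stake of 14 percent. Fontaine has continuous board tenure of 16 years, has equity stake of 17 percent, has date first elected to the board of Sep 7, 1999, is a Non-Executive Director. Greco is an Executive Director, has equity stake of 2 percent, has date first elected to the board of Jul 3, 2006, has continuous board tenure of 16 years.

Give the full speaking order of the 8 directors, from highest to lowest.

By board role: Greco, Farouk, Salazar and Nguyen (Executive Director); then Leclerc, Pereira, Johansson and Fontaine (Non-Executive Director).
Among Greco, Farouk, Salazar and Nguyen, by date first elected to the board (later first): Greco and Farouk (Jul 3, 2006) before Salazar and Nguyen (Nov 2, 2005).
Among Greco and Farouk, by continuous board tenure (lower first): Greco (16 years) before Farouk (20 years).
Among Salazar and Nguyen, by continuous board tenure (lower first): Salazar (1 year) before Nguyen (3 years).
Among Leclerc, Pereira, Johansson and Fontaine, by date first elected to the board (later first): Leclerc (Nov 22, 2009) before Pereira, Johansson and Fontaine (Sep 7, 1999).
Among Pereira, Johansson and Fontaine, by continuous board tenure (lower first): Pereira (1 year) before Johansson (14 years) before Fontaine (16 years).
Full order: Greco, Farouk, Salazar, Nguyen, Leclerc, Pereira, Johansson, Fontaine.

Greco, Farouk, Salazar, Nguyen, Leclerc, Pereira, Johansson, Fontaine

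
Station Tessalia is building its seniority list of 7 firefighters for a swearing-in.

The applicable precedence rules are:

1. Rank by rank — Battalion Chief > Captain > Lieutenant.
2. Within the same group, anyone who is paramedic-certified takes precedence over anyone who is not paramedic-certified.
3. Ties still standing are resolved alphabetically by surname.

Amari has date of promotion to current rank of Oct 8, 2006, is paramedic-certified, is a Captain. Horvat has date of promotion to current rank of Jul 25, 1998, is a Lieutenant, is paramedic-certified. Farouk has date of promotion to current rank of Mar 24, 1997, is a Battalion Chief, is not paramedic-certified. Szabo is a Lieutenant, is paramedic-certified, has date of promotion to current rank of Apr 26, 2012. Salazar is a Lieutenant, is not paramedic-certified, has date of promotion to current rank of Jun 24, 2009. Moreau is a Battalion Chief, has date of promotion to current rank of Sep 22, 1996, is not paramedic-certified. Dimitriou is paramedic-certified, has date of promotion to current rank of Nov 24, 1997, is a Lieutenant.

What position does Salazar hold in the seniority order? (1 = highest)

7

By rank: Farouk and Moreau (Battalion Chief); then Amari (Captain); then Dimitriou, Horvat, Szabo and Salazar (Lieutenant).
Farouk and Moreau are each not paramedic-certified, so the next rule applies.
Among Farouk and Moreau, alphabetically by surname: Farouk before Moreau.
Among Dimitriou, Horvat, Szabo and Salazar, paramedic-certified before not paramedic-certified: Dimitriou, Horvat and Szabo (paramedic-certified) before Salazar (not paramedic-certified).
Among Dimitriou, Horvat and Szabo, alphabetically by surname: Dimitriou before Horvat before Szabo.
Order: Farouk, Moreau, Amari, Dimitriou, Horvat, Szabo, Salazar. So position 7.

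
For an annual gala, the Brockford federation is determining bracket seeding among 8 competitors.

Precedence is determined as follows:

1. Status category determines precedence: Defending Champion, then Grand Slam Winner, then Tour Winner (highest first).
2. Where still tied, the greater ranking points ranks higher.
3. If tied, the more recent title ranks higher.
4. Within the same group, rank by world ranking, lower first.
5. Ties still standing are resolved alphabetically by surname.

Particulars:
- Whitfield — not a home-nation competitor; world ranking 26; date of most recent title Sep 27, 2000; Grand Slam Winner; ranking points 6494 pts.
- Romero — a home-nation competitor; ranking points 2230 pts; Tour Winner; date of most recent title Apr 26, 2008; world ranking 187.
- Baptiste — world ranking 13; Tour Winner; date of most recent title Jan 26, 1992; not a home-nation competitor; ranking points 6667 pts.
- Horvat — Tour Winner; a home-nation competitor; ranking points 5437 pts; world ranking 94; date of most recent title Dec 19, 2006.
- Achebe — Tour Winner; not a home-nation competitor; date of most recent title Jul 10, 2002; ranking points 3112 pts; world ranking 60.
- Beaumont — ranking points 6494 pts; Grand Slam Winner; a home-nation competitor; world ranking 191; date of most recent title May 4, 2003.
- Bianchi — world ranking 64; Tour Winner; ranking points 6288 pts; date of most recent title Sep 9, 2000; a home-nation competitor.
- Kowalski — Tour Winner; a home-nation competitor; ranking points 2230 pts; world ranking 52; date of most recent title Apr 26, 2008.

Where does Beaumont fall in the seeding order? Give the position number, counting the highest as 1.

By status category: Beaumont and Whitfield (Grand Slam Winner); then Baptiste, Bianchi, Horvat, Achebe, Kowalski and Romero (Tour Winner).
Beaumont and Whitfield both have ranking points 6494 pts, so the next rule applies.
Among Beaumont and Whitfield, by date of most recent title (later first): Beaumont (May 4, 2003) before Whitfield (Sep 27, 2000).
Among Baptiste, Bianchi, Horvat, Achebe, Kowalski and Romero, by ranking points (higher first): Baptiste (6667 pts) before Bianchi (6288 pts) before Horvat (5437 pts) before Achebe (3112 pts) before Kowalski and Romero (2230 pts).
Kowalski and Romero both have date of most recent title Apr 26, 2008, so the next rule applies.
Among Kowalski and Romero, by world ranking (lower first): Kowalski (52) before Romero (187).
Order: Beaumont, Whitfield, Baptiste, Bianchi, Horvat, Achebe, Kowalski, Romero. So position 1.

1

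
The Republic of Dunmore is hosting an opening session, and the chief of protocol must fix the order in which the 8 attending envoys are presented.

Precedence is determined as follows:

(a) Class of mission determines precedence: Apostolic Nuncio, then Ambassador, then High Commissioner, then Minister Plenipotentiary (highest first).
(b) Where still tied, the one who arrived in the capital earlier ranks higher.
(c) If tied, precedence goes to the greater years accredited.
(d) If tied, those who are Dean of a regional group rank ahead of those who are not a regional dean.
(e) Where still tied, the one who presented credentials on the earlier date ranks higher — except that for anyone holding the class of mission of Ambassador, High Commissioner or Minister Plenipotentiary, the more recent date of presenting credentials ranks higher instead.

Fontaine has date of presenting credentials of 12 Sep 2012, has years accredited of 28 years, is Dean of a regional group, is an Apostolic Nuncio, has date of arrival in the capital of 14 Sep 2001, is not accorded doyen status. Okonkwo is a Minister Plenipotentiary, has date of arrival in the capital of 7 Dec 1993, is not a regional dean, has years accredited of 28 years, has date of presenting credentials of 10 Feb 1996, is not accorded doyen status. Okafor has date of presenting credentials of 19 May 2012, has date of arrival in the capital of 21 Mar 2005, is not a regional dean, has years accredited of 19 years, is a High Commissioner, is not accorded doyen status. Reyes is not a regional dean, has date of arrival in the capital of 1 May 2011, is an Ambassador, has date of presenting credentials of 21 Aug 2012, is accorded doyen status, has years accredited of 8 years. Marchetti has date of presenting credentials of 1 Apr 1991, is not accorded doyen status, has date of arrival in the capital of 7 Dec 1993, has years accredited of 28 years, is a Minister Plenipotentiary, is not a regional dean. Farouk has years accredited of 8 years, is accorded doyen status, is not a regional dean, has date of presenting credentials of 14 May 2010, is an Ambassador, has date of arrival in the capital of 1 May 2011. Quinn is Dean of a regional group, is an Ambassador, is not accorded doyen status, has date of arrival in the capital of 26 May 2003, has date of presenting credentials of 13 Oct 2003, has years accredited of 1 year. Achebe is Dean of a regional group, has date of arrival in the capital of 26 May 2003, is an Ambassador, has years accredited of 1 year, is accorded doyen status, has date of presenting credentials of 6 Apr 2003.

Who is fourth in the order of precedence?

Reyes

By class of mission: Fontaine (Apostolic Nuncio); then Quinn, Achebe, Reyes and Farouk (Ambassador); then Okafor (High Commissioner); then Okonkwo and Marchetti (Minister Plenipotentiary).
Among Quinn, Achebe, Reyes and Farouk, by date of arrival in the capital (earlier first): Quinn and Achebe (26 May 2003) before Reyes and Farouk (1 May 2011).
Quinn and Achebe both have years accredited 1 year, so the next rule applies.
Quinn and Achebe are each Dean of a regional group, so the next rule applies.
Among Quinn and Achebe, by date of presenting credentials (later first) (reversed rule for this group): Quinn (13 Oct 2003) before Achebe (6 Apr 2003).
Reyes and Farouk both have years accredited 8 years, so the next rule applies.
Reyes and Farouk are each not a regional dean, so the next rule applies.
Among Reyes and Farouk, by date of presenting credentials (later first) (reversed rule for this group): Reyes (21 Aug 2012) before Farouk (14 May 2010).
Okonkwo and Marchetti both have date of arrival in the capital 7 Dec 1993, so the next rule applies.
Okonkwo and Marchetti both have years accredited 28 years, so the next rule applies.
Okonkwo and Marchetti are each not a regional dean, so the next rule applies.
Among Okonkwo and Marchetti, by date of presenting credentials (later first) (reversed rule for this group): Okonkwo (10 Feb 1996) before Marchetti (1 Apr 1991).
Order: Fontaine, Quinn, Achebe, Reyes, Farouk, Okafor, Okonkwo, Marchetti.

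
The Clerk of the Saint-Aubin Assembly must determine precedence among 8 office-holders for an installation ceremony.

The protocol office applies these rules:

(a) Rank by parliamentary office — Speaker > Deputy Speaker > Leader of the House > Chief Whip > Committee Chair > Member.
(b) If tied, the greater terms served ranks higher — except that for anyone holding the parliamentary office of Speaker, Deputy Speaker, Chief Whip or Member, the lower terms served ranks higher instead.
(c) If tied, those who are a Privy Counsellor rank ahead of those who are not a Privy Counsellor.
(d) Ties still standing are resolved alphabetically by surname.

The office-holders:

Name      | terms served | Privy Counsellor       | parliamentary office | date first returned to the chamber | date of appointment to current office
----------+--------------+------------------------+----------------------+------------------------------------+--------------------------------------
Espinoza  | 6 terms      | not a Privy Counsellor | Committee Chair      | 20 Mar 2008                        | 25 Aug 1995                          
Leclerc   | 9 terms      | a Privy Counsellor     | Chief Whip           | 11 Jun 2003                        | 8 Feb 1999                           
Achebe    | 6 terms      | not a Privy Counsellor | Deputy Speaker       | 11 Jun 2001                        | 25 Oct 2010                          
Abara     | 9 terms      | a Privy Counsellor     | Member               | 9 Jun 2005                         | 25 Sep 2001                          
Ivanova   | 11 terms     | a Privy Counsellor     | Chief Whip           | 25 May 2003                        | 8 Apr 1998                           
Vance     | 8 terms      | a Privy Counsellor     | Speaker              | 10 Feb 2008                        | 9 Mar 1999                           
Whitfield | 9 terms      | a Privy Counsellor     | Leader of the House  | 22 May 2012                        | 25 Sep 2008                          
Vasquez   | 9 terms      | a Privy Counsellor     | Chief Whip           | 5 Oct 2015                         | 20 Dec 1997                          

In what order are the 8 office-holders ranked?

By parliamentary office: Vance (Speaker); then Achebe (Deputy Speaker); then Whitfield (Leader of the House); then Leclerc, Vasquez and Ivanova (Chief Whip); then Espinoza (Committee Chair); then Abara (Member).
Among Leclerc, Vasquez and Ivanova, by terms served (lower first) (reversed rule for this group): Leclerc and Vasquez (9 terms) before Ivanova (11 terms).
Leclerc and Vasquez are each a Privy Counsellor, so the next rule applies.
Among Leclerc and Vasquez, alphabetically by surname: Leclerc before Vasquez.
Full order: Vance, Achebe, Whitfield, Leclerc, Vasquez, Ivanova, Espinoza, Abara.

Vance, Achebe, Whitfield, Leclerc, Vasquez, Ivanova, Espinoza, Abara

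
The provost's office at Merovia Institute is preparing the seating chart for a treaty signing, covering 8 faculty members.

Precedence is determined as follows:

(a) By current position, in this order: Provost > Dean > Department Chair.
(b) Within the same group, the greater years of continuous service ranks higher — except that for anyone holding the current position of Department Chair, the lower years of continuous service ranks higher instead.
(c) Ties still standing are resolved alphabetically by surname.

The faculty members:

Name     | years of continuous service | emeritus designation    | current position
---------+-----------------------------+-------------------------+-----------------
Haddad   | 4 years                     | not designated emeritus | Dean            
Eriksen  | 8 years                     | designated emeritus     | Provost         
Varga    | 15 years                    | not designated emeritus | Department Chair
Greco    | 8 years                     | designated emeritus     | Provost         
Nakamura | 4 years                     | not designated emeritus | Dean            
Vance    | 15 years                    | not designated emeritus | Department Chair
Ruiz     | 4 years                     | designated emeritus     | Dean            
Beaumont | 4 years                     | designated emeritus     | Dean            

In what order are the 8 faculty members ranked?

Eriksen, Greco, Beaumont, Haddad, Nakamura, Ruiz, Vance, Varga

By current position: Eriksen and Greco (Provost); then Beaumont, Haddad, Nakamura and Ruiz (Dean); then Vance and Varga (Department Chair).
Eriksen and Greco both have years of continuous service 8 years, so the next rule applies.
Among Eriksen and Greco, alphabetically by surname: Eriksen before Greco.
Beaumont, Haddad, Nakamura and Ruiz all have years of continuous service 4 years, so the next rule applies.
Among Beaumont, Haddad, Nakamura and Ruiz, alphabetically by surname: Beaumont before Haddad before Nakamura before Ruiz.
Vance and Varga both have years of continuous service 15 years, so the next rule applies.
Among Vance and Varga, alphabetically by surname: Vance before Varga.
Full order: Eriksen, Greco, Beaumont, Haddad, Nakamura, Ruiz, Vance, Varga.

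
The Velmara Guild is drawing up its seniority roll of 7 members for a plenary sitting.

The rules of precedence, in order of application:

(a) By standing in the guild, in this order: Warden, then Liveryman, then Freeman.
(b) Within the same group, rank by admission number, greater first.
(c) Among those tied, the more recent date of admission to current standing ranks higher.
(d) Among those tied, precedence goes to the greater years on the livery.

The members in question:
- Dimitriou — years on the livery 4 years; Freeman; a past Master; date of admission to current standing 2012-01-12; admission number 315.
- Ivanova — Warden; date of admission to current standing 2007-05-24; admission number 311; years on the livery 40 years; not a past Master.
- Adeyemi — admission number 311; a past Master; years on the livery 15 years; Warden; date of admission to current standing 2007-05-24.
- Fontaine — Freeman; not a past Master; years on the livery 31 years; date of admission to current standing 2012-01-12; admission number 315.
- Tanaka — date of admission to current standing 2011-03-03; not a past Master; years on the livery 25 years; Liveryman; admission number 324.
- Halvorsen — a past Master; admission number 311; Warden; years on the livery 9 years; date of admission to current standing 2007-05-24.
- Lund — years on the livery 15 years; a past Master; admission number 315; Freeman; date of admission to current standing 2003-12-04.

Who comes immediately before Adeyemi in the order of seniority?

By standing in the guild: Ivanova, Adeyemi and Halvorsen (Warden); then Tanaka (Liveryman); then Fontaine, Dimitriou and Lund (Freeman).
Ivanova, Adeyemi and Halvorsen all have admission number 311, so the next rule applies.
Ivanova, Adeyemi and Halvorsen all have date of admission to current standing 2007-05-24, so the next rule applies.
Among Ivanova, Adeyemi and Halvorsen, by years on the livery (higher first): Ivanova (40 years) before Adeyemi (15 years) before Halvorsen (9 years).
Fontaine, Dimitriou and Lund all have admission number 315, so the next rule applies.
Among Fontaine, Dimitriou and Lund, by date of admission to current standing (later first): Fontaine and Dimitriou (2012-01-12) before Lund (2003-12-04).
Among Fontaine and Dimitriou, by years on the livery (higher first): Fontaine (31 years) before Dimitriou (4 years).
Order: Ivanova, Adeyemi, Halvorsen, Tanaka, Fontaine, Dimitriou, Lund.

Ivanova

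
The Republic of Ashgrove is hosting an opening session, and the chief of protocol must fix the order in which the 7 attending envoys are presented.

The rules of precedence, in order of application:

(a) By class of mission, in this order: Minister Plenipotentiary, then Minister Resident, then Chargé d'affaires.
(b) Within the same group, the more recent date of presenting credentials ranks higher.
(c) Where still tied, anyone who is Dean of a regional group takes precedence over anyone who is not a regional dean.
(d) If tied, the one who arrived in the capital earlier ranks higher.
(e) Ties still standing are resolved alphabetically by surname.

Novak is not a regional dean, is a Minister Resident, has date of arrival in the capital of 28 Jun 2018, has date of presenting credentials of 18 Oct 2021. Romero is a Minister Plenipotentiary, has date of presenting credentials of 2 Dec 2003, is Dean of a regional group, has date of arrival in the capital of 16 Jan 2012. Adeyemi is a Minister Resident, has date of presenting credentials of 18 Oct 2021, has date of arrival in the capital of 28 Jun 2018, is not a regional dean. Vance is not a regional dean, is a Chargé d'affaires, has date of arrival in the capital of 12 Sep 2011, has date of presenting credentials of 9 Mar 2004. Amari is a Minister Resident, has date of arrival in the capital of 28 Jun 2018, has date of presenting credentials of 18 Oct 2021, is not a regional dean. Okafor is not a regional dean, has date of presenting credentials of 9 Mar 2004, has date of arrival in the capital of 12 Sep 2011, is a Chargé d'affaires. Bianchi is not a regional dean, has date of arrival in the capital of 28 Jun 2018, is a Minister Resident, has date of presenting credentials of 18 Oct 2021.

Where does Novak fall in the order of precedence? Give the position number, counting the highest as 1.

5

By class of mission: Romero (Minister Plenipotentiary); then Adeyemi, Amari, Bianchi and Novak (Minister Resident); then Okafor and Vance (Chargé d'affaires).
Adeyemi, Amari, Bianchi and Novak all have date of presenting credentials 18 Oct 2021, so the next rule applies.
Adeyemi, Amari, Bianchi and Novak are each not a regional dean, so the next rule applies.
Adeyemi, Amari, Bianchi and Novak all have date of arrival in the capital 28 Jun 2018, so the next rule applies.
Among Adeyemi, Amari, Bianchi and Novak, alphabetically by surname: Adeyemi before Amari before Bianchi before Novak.
Okafor and Vance both have date of presenting credentials 9 Mar 2004, so the next rule applies.
Okafor and Vance are each not a regional dean, so the next rule applies.
Okafor and Vance both have date of arrival in the capital 12 Sep 2011, so the next rule applies.
Among Okafor and Vance, alphabetically by surname: Okafor before Vance.
Order: Romero, Adeyemi, Amari, Bianchi, Novak, Okafor, Vance. So position 5.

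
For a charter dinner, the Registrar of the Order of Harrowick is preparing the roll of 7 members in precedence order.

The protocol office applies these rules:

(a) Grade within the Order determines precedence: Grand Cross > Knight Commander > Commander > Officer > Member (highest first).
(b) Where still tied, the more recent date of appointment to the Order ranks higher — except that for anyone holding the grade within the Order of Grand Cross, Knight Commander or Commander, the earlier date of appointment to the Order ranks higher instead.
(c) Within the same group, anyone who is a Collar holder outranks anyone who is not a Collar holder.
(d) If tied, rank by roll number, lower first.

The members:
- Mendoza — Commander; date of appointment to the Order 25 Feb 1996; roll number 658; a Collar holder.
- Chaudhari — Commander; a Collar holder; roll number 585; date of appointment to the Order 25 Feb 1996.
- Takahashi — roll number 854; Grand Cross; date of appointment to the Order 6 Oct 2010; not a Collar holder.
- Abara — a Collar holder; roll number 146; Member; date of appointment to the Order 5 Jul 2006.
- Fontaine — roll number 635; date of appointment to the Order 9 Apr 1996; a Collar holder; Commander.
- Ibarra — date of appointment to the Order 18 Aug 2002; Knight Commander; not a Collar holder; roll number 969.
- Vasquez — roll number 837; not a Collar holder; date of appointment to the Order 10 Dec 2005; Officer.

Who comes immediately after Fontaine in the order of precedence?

By grade within the Order: Takahashi (Grand Cross); then Ibarra (Knight Commander); then Chaudhari, Mendoza and Fontaine (Commander); then Vasquez (Officer); then Abara (Member).
Among Chaudhari, Mendoza and Fontaine, by date of appointment to the Order (earlier first) (reversed rule for this group): Chaudhari and Mendoza (25 Feb 1996) before Fontaine (9 Apr 1996).
Chaudhari and Mendoza are each a Collar holder, so the next rule applies.
Among Chaudhari and Mendoza, by roll number (lower first): Chaudhari (585) before Mendoza (658).
Order: Takahashi, Ibarra, Chaudhari, Mendoza, Fontaine, Vasquez, Abara.

Vasquez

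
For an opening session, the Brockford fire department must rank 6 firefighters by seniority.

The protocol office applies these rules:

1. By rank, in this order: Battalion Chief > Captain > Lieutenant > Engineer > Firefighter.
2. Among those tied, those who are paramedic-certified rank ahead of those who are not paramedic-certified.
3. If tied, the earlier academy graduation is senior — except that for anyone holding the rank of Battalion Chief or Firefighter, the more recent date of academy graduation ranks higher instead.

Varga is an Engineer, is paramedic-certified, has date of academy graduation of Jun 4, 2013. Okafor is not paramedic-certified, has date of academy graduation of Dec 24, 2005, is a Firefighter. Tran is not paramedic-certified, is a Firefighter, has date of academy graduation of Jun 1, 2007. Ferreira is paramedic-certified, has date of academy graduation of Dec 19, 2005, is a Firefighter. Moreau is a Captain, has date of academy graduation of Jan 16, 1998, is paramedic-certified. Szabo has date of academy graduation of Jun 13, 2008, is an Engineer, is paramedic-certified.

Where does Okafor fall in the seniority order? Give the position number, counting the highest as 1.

6

By rank: Moreau (Captain); then Szabo and Varga (Engineer); then Ferreira, Tran and Okafor (Firefighter).
Szabo and Varga are each paramedic-certified, so the next rule applies.
Among Szabo and Varga, by date of academy graduation (earlier first): Szabo (Jun 13, 2008) before Varga (Jun 4, 2013).
Among Ferreira, Tran and Okafor, paramedic-certified before not paramedic-certified: Ferreira (paramedic-certified) before Tran and Okafor (not paramedic-certified).
Among Tran and Okafor, by date of academy graduation (later first) (reversed rule for this group): Tran (Jun 1, 2007) before Okafor (Dec 24, 2005).
Order: Moreau, Szabo, Varga, Ferreira, Tran, Okafor. So position 6.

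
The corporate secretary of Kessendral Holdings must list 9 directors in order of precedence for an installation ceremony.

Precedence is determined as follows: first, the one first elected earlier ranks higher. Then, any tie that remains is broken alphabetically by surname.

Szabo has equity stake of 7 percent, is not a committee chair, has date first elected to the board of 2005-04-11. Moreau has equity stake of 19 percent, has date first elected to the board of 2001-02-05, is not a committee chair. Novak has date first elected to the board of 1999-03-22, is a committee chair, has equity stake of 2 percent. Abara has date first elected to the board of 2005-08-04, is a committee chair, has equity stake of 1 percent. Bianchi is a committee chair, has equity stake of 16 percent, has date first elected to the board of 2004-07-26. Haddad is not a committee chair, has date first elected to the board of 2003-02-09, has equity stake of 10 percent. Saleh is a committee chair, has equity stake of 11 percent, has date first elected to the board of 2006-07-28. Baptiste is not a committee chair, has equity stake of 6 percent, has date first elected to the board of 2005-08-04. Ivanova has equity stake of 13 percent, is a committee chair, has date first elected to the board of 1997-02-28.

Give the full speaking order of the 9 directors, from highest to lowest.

By date first elected to the board (earlier first): Ivanova (1997-02-28); then Novak (1999-03-22); then Moreau (2001-02-05); then Haddad (2003-02-09); then Bianchi (2004-07-26); then Szabo (2005-04-11); then Abara and Baptiste (both 2005-08-04); then Saleh (2006-07-28).
Among Abara and Baptiste, alphabetically by surname: Abara before Baptiste.
Full order: Ivanova, Novak, Moreau, Haddad, Bianchi, Szabo, Abara, Baptiste, Saleh.

Ivanova, Novak, Moreau, Haddad, Bianchi, Szabo, Abara, Baptiste, Saleh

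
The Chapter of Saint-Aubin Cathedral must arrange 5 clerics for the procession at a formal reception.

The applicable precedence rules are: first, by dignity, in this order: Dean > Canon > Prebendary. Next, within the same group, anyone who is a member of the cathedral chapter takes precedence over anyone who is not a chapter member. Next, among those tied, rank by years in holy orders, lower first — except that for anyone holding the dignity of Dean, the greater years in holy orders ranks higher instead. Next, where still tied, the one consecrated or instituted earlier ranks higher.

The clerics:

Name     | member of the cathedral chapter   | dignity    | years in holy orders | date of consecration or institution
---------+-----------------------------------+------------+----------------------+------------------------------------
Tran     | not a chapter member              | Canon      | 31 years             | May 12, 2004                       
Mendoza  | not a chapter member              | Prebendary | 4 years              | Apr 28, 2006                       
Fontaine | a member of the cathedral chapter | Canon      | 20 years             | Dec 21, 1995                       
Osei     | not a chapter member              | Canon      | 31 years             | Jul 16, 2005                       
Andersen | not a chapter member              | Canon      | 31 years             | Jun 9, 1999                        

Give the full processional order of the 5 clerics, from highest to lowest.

By dignity: Fontaine, Andersen, Tran and Osei (Canon); then Mendoza (Prebendary).
Among Fontaine, Andersen, Tran and Osei, a member of the cathedral chapter before not a chapter member: Fontaine (a member of the cathedral chapter) before Andersen, Tran and Osei (not a chapter member).
Andersen, Tran and Osei all have years in holy orders 31 years, so the next rule applies.
Among Andersen, Tran and Osei, by date of consecration or institution (earlier first): Andersen (Jun 9, 1999) before Tran (May 12, 2004) before Osei (Jul 16, 2005).
Full order: Fontaine, Andersen, Tran, Osei, Mendoza.

Fontaine, Andersen, Tran, Osei, Mendoza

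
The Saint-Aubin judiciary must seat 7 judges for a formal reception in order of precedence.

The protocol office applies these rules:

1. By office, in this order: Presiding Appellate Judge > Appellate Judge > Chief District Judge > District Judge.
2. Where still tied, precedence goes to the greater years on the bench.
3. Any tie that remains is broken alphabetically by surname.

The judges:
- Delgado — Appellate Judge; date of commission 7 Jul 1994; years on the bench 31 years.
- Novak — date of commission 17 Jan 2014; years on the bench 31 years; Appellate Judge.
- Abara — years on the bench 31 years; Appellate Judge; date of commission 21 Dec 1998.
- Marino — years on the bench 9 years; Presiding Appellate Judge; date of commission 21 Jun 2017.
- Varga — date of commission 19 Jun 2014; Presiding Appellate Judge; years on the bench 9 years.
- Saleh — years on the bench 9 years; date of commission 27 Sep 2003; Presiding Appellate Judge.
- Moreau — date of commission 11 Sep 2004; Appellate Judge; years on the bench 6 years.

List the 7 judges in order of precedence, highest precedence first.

Marino, Saleh, Varga, Abara, Delgado, Novak, Moreau

By office: Marino, Saleh and Varga (Presiding Appellate Judge); then Abara, Delgado, Novak and Moreau (Appellate Judge).
Marino, Saleh and Varga all have years on the bench 9 years, so the next rule applies.
Among Marino, Saleh and Varga, alphabetically by surname: Marino before Saleh before Varga.
Among Abara, Delgado, Novak and Moreau, by years on the bench (higher first): Abara, Delgado and Novak (31 years) before Moreau (6 years).
Among Abara, Delgado and Novak, alphabetically by surname: Abara before Delgado before Novak.
Full order: Marino, Saleh, Varga, Abara, Delgado, Novak, Moreau.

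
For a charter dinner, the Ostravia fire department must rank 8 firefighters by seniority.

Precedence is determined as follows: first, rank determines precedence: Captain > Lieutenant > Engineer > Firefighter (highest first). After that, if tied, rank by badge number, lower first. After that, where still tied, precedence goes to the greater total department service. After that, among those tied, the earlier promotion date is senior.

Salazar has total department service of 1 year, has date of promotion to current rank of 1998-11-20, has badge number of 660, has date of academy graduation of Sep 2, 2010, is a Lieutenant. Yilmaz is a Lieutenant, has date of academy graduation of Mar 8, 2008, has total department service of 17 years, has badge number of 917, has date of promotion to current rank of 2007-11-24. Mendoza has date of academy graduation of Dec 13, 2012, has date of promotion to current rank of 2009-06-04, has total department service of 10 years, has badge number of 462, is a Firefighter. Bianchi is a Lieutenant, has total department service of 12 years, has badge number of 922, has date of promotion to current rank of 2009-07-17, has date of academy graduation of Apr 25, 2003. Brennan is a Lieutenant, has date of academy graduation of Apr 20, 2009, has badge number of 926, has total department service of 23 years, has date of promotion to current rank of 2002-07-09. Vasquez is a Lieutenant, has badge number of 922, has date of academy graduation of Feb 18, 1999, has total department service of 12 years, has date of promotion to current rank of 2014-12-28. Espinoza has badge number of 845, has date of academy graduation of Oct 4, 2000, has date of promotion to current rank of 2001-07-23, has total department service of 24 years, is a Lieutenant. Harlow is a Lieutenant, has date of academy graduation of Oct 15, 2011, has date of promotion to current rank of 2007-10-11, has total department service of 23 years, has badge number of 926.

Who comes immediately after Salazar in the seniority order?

By rank: Salazar, Espinoza, Yilmaz, Bianchi, Vasquez, Brennan and Harlow (Lieutenant); then Mendoza (Firefighter).
Among Salazar, Espinoza, Yilmaz, Bianchi, Vasquez, Brennan and Harlow, by badge number (lower first): Salazar (660) before Espinoza (845) before Yilmaz (917) before Bianchi and Vasquez (922) before Brennan and Harlow (926).
Bianchi and Vasquez both have total department service 12 years, so the next rule applies.
Among Bianchi and Vasquez, by date of promotion to current rank (earlier first): Bianchi (2009-07-17) before Vasquez (2014-12-28).
Brennan and Harlow both have total department service 23 years, so the next rule applies.
Among Brennan and Harlow, by date of promotion to current rank (earlier first): Brennan (2002-07-09) before Harlow (2007-10-11).
Order: Salazar, Espinoza, Yilmaz, Bianchi, Vasquez, Brennan, Harlow, Mendoza.

Espinoza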